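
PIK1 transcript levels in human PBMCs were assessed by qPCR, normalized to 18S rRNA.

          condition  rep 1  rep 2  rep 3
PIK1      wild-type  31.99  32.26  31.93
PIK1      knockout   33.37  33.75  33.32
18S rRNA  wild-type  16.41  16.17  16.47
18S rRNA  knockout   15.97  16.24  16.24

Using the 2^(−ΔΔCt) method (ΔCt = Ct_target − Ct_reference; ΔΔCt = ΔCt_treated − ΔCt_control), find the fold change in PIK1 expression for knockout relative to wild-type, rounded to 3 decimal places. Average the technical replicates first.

0.325

Mean Ct: PIK1 wild-type 32.060; PIK1 knockout 33.480; 18S rRNA wild-type 16.350; 18S rRNA knockout 16.150
ΔCt(wild-type) = 32.060 − 16.350 = 15.710
ΔCt(knockout) = 33.480 − 16.150 = 17.330
ΔΔCt = 17.330 − 15.710 = 1.620
Fold change = 2^(−1.620) = 0.3253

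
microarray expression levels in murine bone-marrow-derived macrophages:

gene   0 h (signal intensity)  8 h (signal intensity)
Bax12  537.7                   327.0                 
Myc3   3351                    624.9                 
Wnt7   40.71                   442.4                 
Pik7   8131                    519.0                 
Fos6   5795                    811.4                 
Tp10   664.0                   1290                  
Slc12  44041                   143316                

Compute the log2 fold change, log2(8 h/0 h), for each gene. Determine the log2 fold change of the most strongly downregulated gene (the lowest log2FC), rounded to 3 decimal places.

log2(327.0/537.7) = -0.718  (Bax12)
log2(624.9/3351) = -2.423  (Myc3)
log2(442.4/40.71) = 3.442  (Wnt7)
log2(519.0/8131) = -3.970  (Pik7)
log2(811.4/5795) = -2.836  (Fos6)
log2(1290/664.0) = 0.958  (Tp10)
log2(143316/44041) = 1.702  (Slc12)
Pik7 is most strongly downregulated.

-3.970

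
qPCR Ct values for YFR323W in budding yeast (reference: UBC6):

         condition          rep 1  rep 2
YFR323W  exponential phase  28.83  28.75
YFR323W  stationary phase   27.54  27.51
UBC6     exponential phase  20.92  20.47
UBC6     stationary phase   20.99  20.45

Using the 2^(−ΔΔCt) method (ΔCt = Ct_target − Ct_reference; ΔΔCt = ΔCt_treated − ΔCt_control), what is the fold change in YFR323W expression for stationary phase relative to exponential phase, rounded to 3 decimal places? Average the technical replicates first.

2.445

Mean Ct: YFR323W exponential phase 28.790; YFR323W stationary phase 27.525; UBC6 exponential phase 20.695; UBC6 stationary phase 20.720
ΔCt(exponential phase) = 28.790 − 20.695 = 8.095
ΔCt(stationary phase) = 27.525 − 20.720 = 6.805
ΔΔCt = 6.805 − 8.095 = -1.290
Fold change = 2^(−(-1.290)) = 2^1.290 = 2.4453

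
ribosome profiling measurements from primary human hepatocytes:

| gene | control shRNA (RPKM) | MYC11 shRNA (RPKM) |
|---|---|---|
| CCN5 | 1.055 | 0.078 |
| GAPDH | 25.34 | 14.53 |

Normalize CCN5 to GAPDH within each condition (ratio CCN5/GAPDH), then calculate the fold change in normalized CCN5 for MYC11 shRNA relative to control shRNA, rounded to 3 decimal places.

0.129

CCN5/GAPDH (control shRNA) = 1.055 / 25.34 = 0.041634
CCN5/GAPDH (MYC11 shRNA) = 0.078 / 14.53 = 0.0053682
Fold change = 0.0053682 / 0.041634 = 0.1289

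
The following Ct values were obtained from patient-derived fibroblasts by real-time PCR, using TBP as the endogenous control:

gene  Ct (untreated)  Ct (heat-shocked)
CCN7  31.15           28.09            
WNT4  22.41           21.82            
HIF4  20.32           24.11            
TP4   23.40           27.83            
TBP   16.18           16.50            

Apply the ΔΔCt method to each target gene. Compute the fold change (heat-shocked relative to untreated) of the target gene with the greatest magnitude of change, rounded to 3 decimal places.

0.058

CCN7: ΔΔCt = (28.09−16.50) − (31.15−16.18) = 11.59 − 14.97 = -3.38; fold change = 2^3.38 = 10.411
WNT4: ΔΔCt = (21.82−16.50) − (22.41−16.18) = 5.32 − 6.23 = -0.91; fold change = 2^0.91 = 1.879
HIF4: ΔΔCt = (24.11−16.50) − (20.32−16.18) = 7.61 − 4.14 = 3.47; fold change = 2^-3.47 = 0.090
TP4: ΔΔCt = (27.83−16.50) − (23.40−16.18) = 11.33 − 7.22 = 4.11; fold change = 2^-4.11 = 0.058
TP4 has the largest |ΔΔCt| = 4.11.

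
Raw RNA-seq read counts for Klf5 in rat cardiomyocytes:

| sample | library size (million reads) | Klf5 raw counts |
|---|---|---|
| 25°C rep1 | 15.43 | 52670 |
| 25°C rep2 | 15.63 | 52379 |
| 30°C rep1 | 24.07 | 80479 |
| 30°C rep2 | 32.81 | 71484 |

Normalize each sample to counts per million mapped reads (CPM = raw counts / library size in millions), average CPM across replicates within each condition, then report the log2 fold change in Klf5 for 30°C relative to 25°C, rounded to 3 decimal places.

-0.293

CPM(25°C rep1) = 52670 / 15.43 = 3413.4802
CPM(25°C rep2) = 52379 / 15.63 = 3351.1836
CPM(30°C rep1) = 80479 / 24.07 = 3343.5397
CPM(30°C rep2) = 71484 / 32.81 = 2178.7260
mean CPM(25°C) = 3382.3319; mean CPM(30°C) = 2761.1328
Fold change = 2761.1328 / 3382.3319 = 0.81634
log2(0.81634) = -0.2928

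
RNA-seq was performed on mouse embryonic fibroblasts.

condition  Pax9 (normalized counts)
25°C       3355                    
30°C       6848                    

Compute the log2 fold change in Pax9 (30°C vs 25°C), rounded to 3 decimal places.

1.029

Fold change = 6848 / 3355 = 2.0411
log2(2.0411) = 1.0294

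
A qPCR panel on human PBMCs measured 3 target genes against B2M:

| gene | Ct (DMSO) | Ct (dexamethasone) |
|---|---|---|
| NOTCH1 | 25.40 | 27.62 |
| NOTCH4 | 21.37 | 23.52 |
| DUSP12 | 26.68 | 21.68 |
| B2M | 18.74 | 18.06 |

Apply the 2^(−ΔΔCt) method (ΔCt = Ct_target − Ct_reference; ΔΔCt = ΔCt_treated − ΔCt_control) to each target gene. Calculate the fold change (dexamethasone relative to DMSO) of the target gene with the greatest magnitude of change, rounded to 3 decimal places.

NOTCH1: ΔΔCt = (27.62−18.06) − (25.40−18.74) = 9.56 − 6.66 = 2.90; fold change = 2^-2.90 = 0.134
NOTCH4: ΔΔCt = (23.52−18.06) − (21.37−18.74) = 5.46 − 2.63 = 2.83; fold change = 2^-2.83 = 0.141
DUSP12: ΔΔCt = (21.68−18.06) − (26.68−18.74) = 3.62 − 7.94 = -4.32; fold change = 2^4.32 = 19.973
DUSP12 has the largest |ΔΔCt| = 4.32.

19.973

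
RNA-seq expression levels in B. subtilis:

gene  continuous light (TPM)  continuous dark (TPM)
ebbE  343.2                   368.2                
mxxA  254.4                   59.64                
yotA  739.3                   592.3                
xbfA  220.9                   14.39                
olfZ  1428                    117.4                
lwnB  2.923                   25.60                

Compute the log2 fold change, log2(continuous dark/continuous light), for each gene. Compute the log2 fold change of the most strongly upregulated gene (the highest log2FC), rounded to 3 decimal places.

log2(368.2/343.2) = 0.101  (ebbE)
log2(59.64/254.4) = -2.093  (mxxA)
log2(592.3/739.3) = -0.320  (yotA)
log2(14.39/220.9) = -3.940  (xbfA)
log2(117.4/1428) = -3.604  (olfZ)
log2(25.60/2.923) = 3.131  (lwnB)
lwnB is most strongly upregulated.

3.131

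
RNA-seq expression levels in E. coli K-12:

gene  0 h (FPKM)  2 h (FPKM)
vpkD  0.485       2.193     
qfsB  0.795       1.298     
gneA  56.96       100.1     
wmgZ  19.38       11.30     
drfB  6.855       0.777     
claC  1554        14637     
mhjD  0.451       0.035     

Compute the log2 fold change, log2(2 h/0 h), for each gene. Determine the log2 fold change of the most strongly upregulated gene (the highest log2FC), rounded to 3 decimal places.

3.236

log2(2.193/0.485) = 2.177  (vpkD)
log2(1.298/0.795) = 0.707  (qfsB)
log2(100.1/56.96) = 0.813  (gneA)
log2(11.30/19.38) = -0.778  (wmgZ)
log2(0.777/6.855) = -3.141  (drfB)
log2(14637/1554) = 3.236  (claC)
log2(0.035/0.451) = -3.688  (mhjD)
claC is most strongly upregulated.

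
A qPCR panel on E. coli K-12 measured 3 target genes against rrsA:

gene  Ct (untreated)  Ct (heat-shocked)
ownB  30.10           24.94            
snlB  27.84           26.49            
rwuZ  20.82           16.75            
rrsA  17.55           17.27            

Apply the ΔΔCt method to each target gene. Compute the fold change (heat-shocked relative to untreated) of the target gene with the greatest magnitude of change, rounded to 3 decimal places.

29.446

ownB: ΔΔCt = (24.94−17.27) − (30.10−17.55) = 7.67 − 12.55 = -4.88; fold change = 2^4.88 = 29.446
snlB: ΔΔCt = (26.49−17.27) − (27.84−17.55) = 9.22 − 10.29 = -1.07; fold change = 2^1.07 = 2.099
rwuZ: ΔΔCt = (16.75−17.27) − (20.82−17.55) = -0.52 − 3.27 = -3.79; fold change = 2^3.79 = 13.833
ownB has the largest |ΔΔCt| = 4.88.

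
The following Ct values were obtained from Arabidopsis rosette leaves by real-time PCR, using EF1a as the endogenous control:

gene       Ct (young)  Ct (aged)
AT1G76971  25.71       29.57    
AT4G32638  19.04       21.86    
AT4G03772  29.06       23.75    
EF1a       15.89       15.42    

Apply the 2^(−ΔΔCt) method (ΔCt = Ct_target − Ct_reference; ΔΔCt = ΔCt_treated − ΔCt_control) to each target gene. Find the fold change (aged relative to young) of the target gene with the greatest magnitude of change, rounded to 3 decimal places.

AT1G76971: ΔΔCt = (29.57−15.42) − (25.71−15.89) = 14.15 − 9.82 = 4.33; fold change = 2^-4.33 = 0.050
AT4G32638: ΔΔCt = (21.86−15.42) − (19.04−15.89) = 6.44 − 3.15 = 3.29; fold change = 2^-3.29 = 0.102
AT4G03772: ΔΔCt = (23.75−15.42) − (29.06−15.89) = 8.33 − 13.17 = -4.84; fold change = 2^4.84 = 28.641
AT4G03772 has the largest |ΔΔCt| = 4.84.

28.641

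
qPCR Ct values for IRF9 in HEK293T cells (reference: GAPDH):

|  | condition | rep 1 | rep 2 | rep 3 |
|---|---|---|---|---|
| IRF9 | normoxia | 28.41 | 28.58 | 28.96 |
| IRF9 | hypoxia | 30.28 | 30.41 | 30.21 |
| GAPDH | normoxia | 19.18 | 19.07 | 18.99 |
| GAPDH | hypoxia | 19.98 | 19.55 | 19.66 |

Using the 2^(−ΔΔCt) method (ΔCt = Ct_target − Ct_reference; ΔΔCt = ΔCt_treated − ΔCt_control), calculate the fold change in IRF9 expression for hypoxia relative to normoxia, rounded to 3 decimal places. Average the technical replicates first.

Mean Ct: IRF9 normoxia 28.650; IRF9 hypoxia 30.300; GAPDH normoxia 19.080; GAPDH hypoxia 19.730
ΔCt(normoxia) = 28.650 − 19.080 = 9.570
ΔCt(hypoxia) = 30.300 − 19.730 = 10.570
ΔΔCt = 10.570 − 9.570 = 1.000
Fold change = 2^(−1.000) = 0.5000

0.500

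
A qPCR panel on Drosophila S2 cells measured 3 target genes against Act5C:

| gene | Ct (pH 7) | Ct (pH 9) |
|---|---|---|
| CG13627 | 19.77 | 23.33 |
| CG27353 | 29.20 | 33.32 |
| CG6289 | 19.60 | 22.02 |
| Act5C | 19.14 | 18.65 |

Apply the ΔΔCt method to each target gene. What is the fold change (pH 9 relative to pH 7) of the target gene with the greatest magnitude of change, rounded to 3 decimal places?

0.041

CG13627: ΔΔCt = (23.33−18.65) − (19.77−19.14) = 4.68 − 0.63 = 4.05; fold change = 2^-4.05 = 0.060
CG27353: ΔΔCt = (33.32−18.65) − (29.20−19.14) = 14.67 − 10.06 = 4.61; fold change = 2^-4.61 = 0.041
CG6289: ΔΔCt = (22.02−18.65) − (19.60−19.14) = 3.37 − 0.46 = 2.91; fold change = 2^-2.91 = 0.133
CG27353 has the largest |ΔΔCt| = 4.61.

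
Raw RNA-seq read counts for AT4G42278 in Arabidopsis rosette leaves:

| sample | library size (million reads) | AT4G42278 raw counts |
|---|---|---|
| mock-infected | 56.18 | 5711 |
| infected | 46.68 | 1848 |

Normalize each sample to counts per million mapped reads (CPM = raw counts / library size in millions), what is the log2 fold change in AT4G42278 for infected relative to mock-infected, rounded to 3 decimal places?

CPM(mock-infected) = 5711 / 56.18 = 101.6554
CPM(infected) = 1848 / 46.68 = 39.5887
Fold change = 39.5887 / 101.6554 = 0.38944
log2(0.38944) = -1.3605

-1.361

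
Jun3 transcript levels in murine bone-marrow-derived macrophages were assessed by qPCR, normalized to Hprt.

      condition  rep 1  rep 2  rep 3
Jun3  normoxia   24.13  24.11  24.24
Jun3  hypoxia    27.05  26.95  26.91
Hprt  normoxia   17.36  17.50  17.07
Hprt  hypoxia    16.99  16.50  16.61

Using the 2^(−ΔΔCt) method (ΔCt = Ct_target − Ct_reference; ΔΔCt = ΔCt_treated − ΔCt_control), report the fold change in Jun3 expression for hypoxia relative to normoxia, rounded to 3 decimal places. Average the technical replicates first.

0.093

Mean Ct: Jun3 normoxia 24.160; Jun3 hypoxia 26.970; Hprt normoxia 17.310; Hprt hypoxia 16.700
ΔCt(normoxia) = 24.160 − 17.310 = 6.850
ΔCt(hypoxia) = 26.970 − 16.700 = 10.270
ΔΔCt = 10.270 − 6.850 = 3.420
Fold change = 2^(−3.420) = 0.0934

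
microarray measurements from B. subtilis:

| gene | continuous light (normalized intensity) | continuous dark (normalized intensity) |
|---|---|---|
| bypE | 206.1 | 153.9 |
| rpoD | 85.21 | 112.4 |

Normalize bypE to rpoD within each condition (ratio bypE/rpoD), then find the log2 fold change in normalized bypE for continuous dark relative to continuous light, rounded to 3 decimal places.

bypE/rpoD (continuous light) = 206.1 / 85.21 = 2.4187
bypE/rpoD (continuous dark) = 153.9 / 112.4 = 1.3692
Fold change = 1.3692 / 2.4187 = 0.5661
log2(0.5661) = -0.8209

-0.821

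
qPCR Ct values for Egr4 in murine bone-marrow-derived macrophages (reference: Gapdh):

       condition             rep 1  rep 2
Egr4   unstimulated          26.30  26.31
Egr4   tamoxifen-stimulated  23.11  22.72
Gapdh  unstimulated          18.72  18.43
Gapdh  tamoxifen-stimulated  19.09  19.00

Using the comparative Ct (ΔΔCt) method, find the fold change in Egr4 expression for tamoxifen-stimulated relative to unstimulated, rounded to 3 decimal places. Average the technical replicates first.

14.520

Mean Ct: Egr4 unstimulated 26.305; Egr4 tamoxifen-stimulated 22.915; Gapdh unstimulated 18.575; Gapdh tamoxifen-stimulated 19.045
ΔCt(unstimulated) = 26.305 − 18.575 = 7.730
ΔCt(tamoxifen-stimulated) = 22.915 − 19.045 = 3.870
ΔΔCt = 3.870 − 7.730 = -3.860
Fold change = 2^(−(-3.860)) = 2^3.860 = 14.5203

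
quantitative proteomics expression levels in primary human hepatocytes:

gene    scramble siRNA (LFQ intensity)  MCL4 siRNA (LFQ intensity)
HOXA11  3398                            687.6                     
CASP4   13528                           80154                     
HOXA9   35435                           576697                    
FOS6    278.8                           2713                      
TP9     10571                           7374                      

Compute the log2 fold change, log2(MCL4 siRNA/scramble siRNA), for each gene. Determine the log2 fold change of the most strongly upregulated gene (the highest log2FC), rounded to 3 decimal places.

log2(687.6/3398) = -2.305  (HOXA11)
log2(80154/13528) = 2.567  (CASP4)
log2(576697/35435) = 4.025  (HOXA9)
log2(2713/278.8) = 3.283  (FOS6)
log2(7374/10571) = -0.520  (TP9)
HOXA9 is most strongly upregulated.

4.025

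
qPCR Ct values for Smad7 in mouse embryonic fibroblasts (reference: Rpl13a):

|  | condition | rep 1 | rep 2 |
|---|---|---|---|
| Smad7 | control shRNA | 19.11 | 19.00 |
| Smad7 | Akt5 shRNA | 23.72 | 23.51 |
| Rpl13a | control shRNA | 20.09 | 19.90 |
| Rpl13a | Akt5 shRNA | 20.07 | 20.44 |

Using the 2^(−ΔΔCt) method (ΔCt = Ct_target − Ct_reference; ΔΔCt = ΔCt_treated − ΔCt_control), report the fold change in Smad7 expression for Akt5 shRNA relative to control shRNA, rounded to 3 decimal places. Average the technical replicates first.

Mean Ct: Smad7 control shRNA 19.055; Smad7 Akt5 shRNA 23.615; Rpl13a control shRNA 19.995; Rpl13a Akt5 shRNA 20.255
ΔCt(control shRNA) = 19.055 − 19.995 = -0.940
ΔCt(Akt5 shRNA) = 23.615 − 20.255 = 3.360
ΔΔCt = 3.360 − (-0.940) = 4.300
Fold change = 2^(−4.300) = 0.0508

0.051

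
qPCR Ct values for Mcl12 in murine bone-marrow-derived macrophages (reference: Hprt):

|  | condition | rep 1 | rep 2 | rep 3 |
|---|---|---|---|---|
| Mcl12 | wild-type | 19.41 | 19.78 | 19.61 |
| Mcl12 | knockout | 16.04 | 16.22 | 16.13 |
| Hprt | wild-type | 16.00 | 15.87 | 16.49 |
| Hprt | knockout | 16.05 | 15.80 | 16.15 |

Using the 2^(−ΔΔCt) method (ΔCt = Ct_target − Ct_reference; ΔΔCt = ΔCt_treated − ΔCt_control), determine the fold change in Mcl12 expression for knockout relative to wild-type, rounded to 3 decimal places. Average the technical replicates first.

10.196

Mean Ct: Mcl12 wild-type 19.600; Mcl12 knockout 16.130; Hprt wild-type 16.120; Hprt knockout 16.000
ΔCt(wild-type) = 19.600 − 16.120 = 3.480
ΔCt(knockout) = 16.130 − 16.000 = 0.130
ΔΔCt = 0.130 − 3.480 = -3.350
Fold change = 2^(−(-3.350)) = 2^3.350 = 10.1965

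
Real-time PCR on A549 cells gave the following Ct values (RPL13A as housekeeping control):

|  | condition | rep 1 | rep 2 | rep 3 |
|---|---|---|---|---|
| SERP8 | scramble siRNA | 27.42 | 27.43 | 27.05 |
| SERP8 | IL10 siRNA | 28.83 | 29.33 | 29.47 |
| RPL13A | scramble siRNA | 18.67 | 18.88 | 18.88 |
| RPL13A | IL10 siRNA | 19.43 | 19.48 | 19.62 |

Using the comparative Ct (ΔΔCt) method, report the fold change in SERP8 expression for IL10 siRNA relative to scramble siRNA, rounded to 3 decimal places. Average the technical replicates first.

0.432

Mean Ct: SERP8 scramble siRNA 27.300; SERP8 IL10 siRNA 29.210; RPL13A scramble siRNA 18.810; RPL13A IL10 siRNA 19.510
ΔCt(scramble siRNA) = 27.300 − 18.810 = 8.490
ΔCt(IL10 siRNA) = 29.210 − 19.510 = 9.700
ΔΔCt = 9.700 − 8.490 = 1.210
Fold change = 2^(−1.210) = 0.4323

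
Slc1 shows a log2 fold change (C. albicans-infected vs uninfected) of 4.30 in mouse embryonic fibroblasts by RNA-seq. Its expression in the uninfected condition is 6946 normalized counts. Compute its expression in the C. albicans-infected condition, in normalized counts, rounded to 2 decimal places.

Fold change = 2^(4.30) = 19.6983
C. albicans-infected expression = 6946 × 19.6983 = 136824.47

136824.47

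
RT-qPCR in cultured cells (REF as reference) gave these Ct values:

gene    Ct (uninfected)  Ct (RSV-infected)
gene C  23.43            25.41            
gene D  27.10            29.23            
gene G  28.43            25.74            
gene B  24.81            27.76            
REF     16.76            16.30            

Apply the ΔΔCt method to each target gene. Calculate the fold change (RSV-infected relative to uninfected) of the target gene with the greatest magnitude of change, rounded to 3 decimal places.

gene C: ΔΔCt = (25.41−16.30) − (23.43−16.76) = 9.11 − 6.67 = 2.44; fold change = 2^-2.44 = 0.184
gene D: ΔΔCt = (29.23−16.30) − (27.10−16.76) = 12.93 − 10.34 = 2.59; fold change = 2^-2.59 = 0.166
gene G: ΔΔCt = (25.74−16.30) − (28.43−16.76) = 9.44 − 11.67 = -2.23; fold change = 2^2.23 = 4.691
gene B: ΔΔCt = (27.76−16.30) − (24.81−16.76) = 11.46 − 8.05 = 3.41; fold change = 2^-3.41 = 0.094
gene B has the largest |ΔΔCt| = 3.41.

0.094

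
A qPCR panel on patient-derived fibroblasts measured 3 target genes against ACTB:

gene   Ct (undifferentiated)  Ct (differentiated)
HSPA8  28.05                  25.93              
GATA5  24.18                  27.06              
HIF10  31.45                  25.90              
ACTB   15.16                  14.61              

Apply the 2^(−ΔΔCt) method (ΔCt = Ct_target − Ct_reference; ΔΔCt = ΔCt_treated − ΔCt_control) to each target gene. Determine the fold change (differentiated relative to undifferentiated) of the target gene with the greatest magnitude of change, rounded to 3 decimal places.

HSPA8: ΔΔCt = (25.93−14.61) − (28.05−15.16) = 11.32 − 12.89 = -1.57; fold change = 2^1.57 = 2.969
GATA5: ΔΔCt = (27.06−14.61) − (24.18−15.16) = 12.45 − 9.02 = 3.43; fold change = 2^-3.43 = 0.093
HIF10: ΔΔCt = (25.90−14.61) − (31.45−15.16) = 11.29 − 16.29 = -5.00; fold change = 2^5.00 = 32.000
HIF10 has the largest |ΔΔCt| = 5.00.

32.000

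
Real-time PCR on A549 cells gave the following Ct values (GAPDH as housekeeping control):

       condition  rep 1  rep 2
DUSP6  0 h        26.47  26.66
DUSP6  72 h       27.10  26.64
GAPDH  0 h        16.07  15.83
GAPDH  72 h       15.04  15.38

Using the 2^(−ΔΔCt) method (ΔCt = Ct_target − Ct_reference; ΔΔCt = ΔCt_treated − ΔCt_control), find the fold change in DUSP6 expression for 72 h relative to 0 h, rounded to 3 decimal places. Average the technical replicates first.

Mean Ct: DUSP6 0 h 26.565; DUSP6 72 h 26.870; GAPDH 0 h 15.950; GAPDH 72 h 15.210
ΔCt(0 h) = 26.565 − 15.950 = 10.615
ΔCt(72 h) = 26.870 − 15.210 = 11.660
ΔΔCt = 11.660 − 10.615 = 1.045
Fold change = 2^(−1.045) = 0.4846

0.485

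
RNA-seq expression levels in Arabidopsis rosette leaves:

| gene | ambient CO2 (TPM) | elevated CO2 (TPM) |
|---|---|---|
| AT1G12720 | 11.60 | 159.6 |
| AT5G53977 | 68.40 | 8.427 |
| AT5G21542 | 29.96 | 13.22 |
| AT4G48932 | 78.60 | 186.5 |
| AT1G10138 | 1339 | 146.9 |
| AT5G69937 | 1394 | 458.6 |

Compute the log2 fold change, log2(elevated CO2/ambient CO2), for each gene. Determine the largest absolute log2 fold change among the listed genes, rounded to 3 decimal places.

3.782

log2(159.6/11.60) = 3.782  (AT1G12720)
log2(8.427/68.40) = -3.021  (AT5G53977)
log2(13.22/29.96) = -1.180  (AT5G21542)
log2(186.5/78.60) = 1.247  (AT4G48932)
log2(146.9/1339) = -3.188  (AT1G10138)
log2(458.6/1394) = -1.604  (AT5G69937)
The largest magnitude belongs to AT1G12720.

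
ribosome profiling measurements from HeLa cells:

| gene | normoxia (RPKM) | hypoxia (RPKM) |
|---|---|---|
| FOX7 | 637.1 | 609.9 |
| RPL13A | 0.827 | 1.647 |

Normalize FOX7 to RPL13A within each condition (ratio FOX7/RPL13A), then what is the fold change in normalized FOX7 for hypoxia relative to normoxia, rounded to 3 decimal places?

0.481

FOX7/RPL13A (normoxia) = 637.1 / 0.827 = 770.37
FOX7/RPL13A (hypoxia) = 609.9 / 1.647 = 370.31
Fold change = 370.31 / 770.37 = 0.4807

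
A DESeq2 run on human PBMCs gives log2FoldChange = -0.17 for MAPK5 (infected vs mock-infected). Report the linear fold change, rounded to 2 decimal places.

0.89

Fold change = 2^(-0.17) = 0.889
That is, MAPK5 drops to 88.9% of the mock-infected level.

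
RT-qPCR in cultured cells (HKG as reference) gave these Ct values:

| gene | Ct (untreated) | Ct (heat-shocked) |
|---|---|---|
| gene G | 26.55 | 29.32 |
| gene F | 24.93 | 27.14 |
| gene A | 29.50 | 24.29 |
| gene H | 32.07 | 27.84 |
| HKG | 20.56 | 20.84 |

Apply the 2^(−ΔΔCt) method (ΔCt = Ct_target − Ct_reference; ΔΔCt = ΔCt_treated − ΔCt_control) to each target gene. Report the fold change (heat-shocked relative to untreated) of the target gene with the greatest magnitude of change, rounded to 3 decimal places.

44.942

gene G: ΔΔCt = (29.32−20.84) − (26.55−20.56) = 8.48 − 5.99 = 2.49; fold change = 2^-2.49 = 0.178
gene F: ΔΔCt = (27.14−20.84) − (24.93−20.56) = 6.30 − 4.37 = 1.93; fold change = 2^-1.93 = 0.262
gene A: ΔΔCt = (24.29−20.84) − (29.50−20.56) = 3.45 − 8.94 = -5.49; fold change = 2^5.49 = 44.942
gene H: ΔΔCt = (27.84−20.84) − (32.07−20.56) = 7.00 − 11.51 = -4.51; fold change = 2^4.51 = 22.785
gene A has the largest |ΔΔCt| = 5.49.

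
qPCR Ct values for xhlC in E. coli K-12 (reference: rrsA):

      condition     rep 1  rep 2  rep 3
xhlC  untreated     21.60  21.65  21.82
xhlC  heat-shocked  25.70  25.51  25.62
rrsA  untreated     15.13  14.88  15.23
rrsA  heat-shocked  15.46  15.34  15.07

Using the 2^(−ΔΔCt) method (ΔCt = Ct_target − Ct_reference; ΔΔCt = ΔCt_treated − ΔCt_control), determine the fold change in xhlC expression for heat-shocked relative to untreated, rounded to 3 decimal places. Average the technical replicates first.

0.076

Mean Ct: xhlC untreated 21.690; xhlC heat-shocked 25.610; rrsA untreated 15.080; rrsA heat-shocked 15.290
ΔCt(untreated) = 21.690 − 15.080 = 6.610
ΔCt(heat-shocked) = 25.610 − 15.290 = 10.320
ΔΔCt = 10.320 − 6.610 = 3.710
Fold change = 2^(−3.710) = 0.0764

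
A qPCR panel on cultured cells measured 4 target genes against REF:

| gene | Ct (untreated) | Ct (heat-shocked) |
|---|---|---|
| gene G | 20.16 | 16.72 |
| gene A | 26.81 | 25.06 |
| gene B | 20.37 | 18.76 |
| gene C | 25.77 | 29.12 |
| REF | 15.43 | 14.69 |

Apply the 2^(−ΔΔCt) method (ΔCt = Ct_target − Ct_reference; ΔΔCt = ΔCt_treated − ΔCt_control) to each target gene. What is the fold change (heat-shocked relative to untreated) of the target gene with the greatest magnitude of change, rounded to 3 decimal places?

0.059

gene G: ΔΔCt = (16.72−14.69) − (20.16−15.43) = 2.03 − 4.73 = -2.70; fold change = 2^2.70 = 6.498
gene A: ΔΔCt = (25.06−14.69) − (26.81−15.43) = 10.37 − 11.38 = -1.01; fold change = 2^1.01 = 2.014
gene B: ΔΔCt = (18.76−14.69) − (20.37−15.43) = 4.07 − 4.94 = -0.87; fold change = 2^0.87 = 1.828
gene C: ΔΔCt = (29.12−14.69) − (25.77−15.43) = 14.43 − 10.34 = 4.09; fold change = 2^-4.09 = 0.059
gene C has the largest |ΔΔCt| = 4.09.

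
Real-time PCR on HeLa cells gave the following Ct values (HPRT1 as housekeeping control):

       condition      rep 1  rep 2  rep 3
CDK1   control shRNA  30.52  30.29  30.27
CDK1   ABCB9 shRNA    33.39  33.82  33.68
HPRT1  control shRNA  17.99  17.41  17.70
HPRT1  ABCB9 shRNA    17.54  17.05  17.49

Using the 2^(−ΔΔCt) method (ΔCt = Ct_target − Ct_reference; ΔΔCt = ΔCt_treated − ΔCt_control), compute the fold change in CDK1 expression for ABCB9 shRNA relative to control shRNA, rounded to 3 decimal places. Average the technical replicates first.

0.082

Mean Ct: CDK1 control shRNA 30.360; CDK1 ABCB9 shRNA 33.630; HPRT1 control shRNA 17.700; HPRT1 ABCB9 shRNA 17.360
ΔCt(control shRNA) = 30.360 − 17.700 = 12.660
ΔCt(ABCB9 shRNA) = 33.630 − 17.360 = 16.270
ΔΔCt = 16.270 − 12.660 = 3.610
Fold change = 2^(−3.610) = 0.0819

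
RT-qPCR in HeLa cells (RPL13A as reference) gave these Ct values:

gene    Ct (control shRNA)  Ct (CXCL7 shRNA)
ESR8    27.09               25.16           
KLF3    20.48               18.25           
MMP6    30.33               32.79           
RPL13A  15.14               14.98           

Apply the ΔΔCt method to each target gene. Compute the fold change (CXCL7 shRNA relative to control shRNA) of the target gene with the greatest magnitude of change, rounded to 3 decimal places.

ESR8: ΔΔCt = (25.16−14.98) − (27.09−15.14) = 10.18 − 11.95 = -1.77; fold change = 2^1.77 = 3.411
KLF3: ΔΔCt = (18.25−14.98) − (20.48−15.14) = 3.27 − 5.34 = -2.07; fold change = 2^2.07 = 4.199
MMP6: ΔΔCt = (32.79−14.98) − (30.33−15.14) = 17.81 − 15.19 = 2.62; fold change = 2^-2.62 = 0.163
MMP6 has the largest |ΔΔCt| = 2.62.

0.163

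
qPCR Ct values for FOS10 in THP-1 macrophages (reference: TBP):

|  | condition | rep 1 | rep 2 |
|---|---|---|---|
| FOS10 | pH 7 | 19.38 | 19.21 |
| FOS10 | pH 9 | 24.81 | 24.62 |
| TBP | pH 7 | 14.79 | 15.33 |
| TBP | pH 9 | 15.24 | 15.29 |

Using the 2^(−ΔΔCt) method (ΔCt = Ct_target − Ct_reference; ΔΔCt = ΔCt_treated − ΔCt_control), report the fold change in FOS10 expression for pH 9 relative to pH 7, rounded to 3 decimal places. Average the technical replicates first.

Mean Ct: FOS10 pH 7 19.295; FOS10 pH 9 24.715; TBP pH 7 15.060; TBP pH 9 15.265
ΔCt(pH 7) = 19.295 − 15.060 = 4.235
ΔCt(pH 9) = 24.715 − 15.265 = 9.450
ΔΔCt = 9.450 − 4.235 = 5.215
Fold change = 2^(−5.215) = 0.0269

0.027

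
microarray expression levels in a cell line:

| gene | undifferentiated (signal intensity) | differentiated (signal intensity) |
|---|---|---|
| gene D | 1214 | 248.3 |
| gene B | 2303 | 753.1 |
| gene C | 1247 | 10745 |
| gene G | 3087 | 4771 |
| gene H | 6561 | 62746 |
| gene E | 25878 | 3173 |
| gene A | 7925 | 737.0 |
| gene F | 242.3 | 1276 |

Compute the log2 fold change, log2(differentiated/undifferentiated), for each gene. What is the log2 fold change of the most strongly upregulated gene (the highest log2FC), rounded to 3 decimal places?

log2(248.3/1214) = -2.290  (gene D)
log2(753.1/2303) = -1.613  (gene B)
log2(10745/1247) = 3.107  (gene C)
log2(4771/3087) = 0.628  (gene G)
log2(62746/6561) = 3.258  (gene H)
log2(3173/25878) = -3.028  (gene E)
log2(737.0/7925) = -3.427  (gene A)
log2(1276/242.3) = 2.397  (gene F)
gene H is most strongly upregulated.

3.258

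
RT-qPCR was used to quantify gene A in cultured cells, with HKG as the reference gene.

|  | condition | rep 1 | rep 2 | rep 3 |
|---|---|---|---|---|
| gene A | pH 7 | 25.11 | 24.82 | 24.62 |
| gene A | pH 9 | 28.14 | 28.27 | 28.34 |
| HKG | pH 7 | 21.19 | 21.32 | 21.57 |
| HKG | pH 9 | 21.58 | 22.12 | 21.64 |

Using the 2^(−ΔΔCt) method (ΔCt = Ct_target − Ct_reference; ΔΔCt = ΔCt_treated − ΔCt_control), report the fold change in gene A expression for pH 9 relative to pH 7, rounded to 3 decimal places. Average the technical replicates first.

0.127

Mean Ct: gene A pH 7 24.850; gene A pH 9 28.250; HKG pH 7 21.360; HKG pH 9 21.780
ΔCt(pH 7) = 24.850 − 21.360 = 3.490
ΔCt(pH 9) = 28.250 − 21.780 = 6.470
ΔΔCt = 6.470 − 3.490 = 2.980
Fold change = 2^(−2.980) = 0.1267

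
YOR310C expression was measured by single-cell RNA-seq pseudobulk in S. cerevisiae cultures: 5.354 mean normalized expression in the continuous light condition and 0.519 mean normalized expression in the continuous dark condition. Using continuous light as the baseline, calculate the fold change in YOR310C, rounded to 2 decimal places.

0.10

Fold change = 0.519 / 5.354 = 0.097
YOR310C is downregulated.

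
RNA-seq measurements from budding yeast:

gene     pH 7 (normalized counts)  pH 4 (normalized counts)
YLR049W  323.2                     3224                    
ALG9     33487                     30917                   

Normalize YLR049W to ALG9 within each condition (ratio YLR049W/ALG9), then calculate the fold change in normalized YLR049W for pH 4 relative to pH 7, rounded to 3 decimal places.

YLR049W/ALG9 (pH 7) = 323.2 / 33487 = 0.0096515
YLR049W/ALG9 (pH 4) = 3224 / 30917 = 0.10428
Fold change = 0.10428 / 0.0096515 = 10.8044

10.804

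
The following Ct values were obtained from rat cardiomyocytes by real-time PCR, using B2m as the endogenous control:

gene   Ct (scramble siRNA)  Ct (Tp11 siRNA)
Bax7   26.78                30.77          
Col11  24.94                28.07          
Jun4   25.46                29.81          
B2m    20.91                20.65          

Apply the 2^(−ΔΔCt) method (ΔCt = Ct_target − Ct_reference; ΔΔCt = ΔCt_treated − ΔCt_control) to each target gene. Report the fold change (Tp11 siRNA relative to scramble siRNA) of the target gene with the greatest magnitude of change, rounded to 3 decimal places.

0.041

Bax7: ΔΔCt = (30.77−20.65) − (26.78−20.91) = 10.12 − 5.87 = 4.25; fold change = 2^-4.25 = 0.053
Col11: ΔΔCt = (28.07−20.65) − (24.94−20.91) = 7.42 − 4.03 = 3.39; fold change = 2^-3.39 = 0.095
Jun4: ΔΔCt = (29.81−20.65) − (25.46−20.91) = 9.16 − 4.55 = 4.61; fold change = 2^-4.61 = 0.041
Jun4 has the largest |ΔΔCt| = 4.61.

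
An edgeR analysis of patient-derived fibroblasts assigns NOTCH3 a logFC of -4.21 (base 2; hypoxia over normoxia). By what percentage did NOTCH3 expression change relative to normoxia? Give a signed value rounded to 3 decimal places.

Fold change = 2^(-4.21) = 0.0540
Percent change = (FC − 1) × 100% = (0.0540 − 1) × 100 = -94.597%

-94.597%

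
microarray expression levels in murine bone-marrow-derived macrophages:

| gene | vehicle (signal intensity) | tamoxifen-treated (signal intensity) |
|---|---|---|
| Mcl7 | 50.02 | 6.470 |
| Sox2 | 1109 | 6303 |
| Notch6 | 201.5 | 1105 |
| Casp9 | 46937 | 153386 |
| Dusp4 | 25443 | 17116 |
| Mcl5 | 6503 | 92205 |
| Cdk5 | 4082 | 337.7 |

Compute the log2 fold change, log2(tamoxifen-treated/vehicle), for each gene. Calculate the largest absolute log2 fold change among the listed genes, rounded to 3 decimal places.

3.826

log2(6.470/50.02) = -2.951  (Mcl7)
log2(6303/1109) = 2.507  (Sox2)
log2(1105/201.5) = 2.455  (Notch6)
log2(153386/46937) = 1.708  (Casp9)
log2(17116/25443) = -0.572  (Dusp4)
log2(92205/6503) = 3.826  (Mcl5)
log2(337.7/4082) = -3.595  (Cdk5)
The largest magnitude belongs to Mcl5.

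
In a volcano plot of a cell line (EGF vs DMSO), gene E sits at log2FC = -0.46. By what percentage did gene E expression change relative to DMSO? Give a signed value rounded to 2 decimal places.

-27.30%

Fold change = 2^(-0.46) = 0.7270
Percent change = (FC − 1) × 100% = (0.7270 − 1) × 100 = -27.30%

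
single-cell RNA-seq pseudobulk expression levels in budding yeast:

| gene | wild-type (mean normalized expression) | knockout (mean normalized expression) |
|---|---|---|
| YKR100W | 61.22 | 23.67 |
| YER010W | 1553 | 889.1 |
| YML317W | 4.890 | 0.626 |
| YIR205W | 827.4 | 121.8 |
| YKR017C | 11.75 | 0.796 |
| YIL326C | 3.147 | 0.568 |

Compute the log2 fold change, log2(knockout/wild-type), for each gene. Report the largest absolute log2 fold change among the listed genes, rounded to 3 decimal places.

3.884

log2(23.67/61.22) = -1.371  (YKR100W)
log2(889.1/1553) = -0.805  (YER010W)
log2(0.626/4.890) = -2.966  (YML317W)
log2(121.8/827.4) = -2.764  (YIR205W)
log2(0.796/11.75) = -3.884  (YKR017C)
log2(0.568/3.147) = -2.470  (YIL326C)
The largest magnitude belongs to YKR017C.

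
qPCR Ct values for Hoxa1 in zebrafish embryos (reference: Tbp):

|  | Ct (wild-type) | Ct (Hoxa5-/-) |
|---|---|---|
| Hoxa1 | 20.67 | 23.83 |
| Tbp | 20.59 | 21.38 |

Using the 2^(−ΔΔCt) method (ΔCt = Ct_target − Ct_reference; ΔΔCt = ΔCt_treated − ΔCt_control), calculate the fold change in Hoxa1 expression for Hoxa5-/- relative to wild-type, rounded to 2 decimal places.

0.19

ΔCt(wild-type) = 20.670 − 20.590 = 0.080
ΔCt(Hoxa5-/-) = 23.830 − 21.380 = 2.450
ΔΔCt = 2.450 − 0.080 = 2.370
Fold change = 2^(−2.370) = 0.193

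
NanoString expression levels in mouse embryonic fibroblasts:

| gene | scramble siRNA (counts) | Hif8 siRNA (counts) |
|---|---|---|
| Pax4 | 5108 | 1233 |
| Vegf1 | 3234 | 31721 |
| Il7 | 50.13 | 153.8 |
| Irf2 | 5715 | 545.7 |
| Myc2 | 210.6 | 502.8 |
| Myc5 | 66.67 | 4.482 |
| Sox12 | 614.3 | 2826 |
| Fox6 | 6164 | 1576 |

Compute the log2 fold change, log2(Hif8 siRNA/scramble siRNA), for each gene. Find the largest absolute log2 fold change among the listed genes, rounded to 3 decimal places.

log2(1233/5108) = -2.051  (Pax4)
log2(31721/3234) = 3.294  (Vegf1)
log2(153.8/50.13) = 1.617  (Il7)
log2(545.7/5715) = -3.389  (Irf2)
log2(502.8/210.6) = 1.255  (Myc2)
log2(4.482/66.67) = -3.895  (Myc5)
log2(2826/614.3) = 2.202  (Sox12)
log2(1576/6164) = -1.968  (Fox6)
The largest magnitude belongs to Myc5.

3.895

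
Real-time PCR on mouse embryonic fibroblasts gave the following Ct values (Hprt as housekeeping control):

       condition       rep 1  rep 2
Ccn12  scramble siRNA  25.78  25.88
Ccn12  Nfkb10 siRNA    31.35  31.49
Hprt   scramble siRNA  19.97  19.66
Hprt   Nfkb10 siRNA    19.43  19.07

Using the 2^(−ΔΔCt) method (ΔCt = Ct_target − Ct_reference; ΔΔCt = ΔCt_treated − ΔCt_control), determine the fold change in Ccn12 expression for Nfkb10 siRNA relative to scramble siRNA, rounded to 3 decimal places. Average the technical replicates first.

Mean Ct: Ccn12 scramble siRNA 25.830; Ccn12 Nfkb10 siRNA 31.420; Hprt scramble siRNA 19.815; Hprt Nfkb10 siRNA 19.250
ΔCt(scramble siRNA) = 25.830 − 19.815 = 6.015
ΔCt(Nfkb10 siRNA) = 31.420 − 19.250 = 12.170
ΔΔCt = 12.170 − 6.015 = 6.155
Fold change = 2^(−6.155) = 0.0140

0.014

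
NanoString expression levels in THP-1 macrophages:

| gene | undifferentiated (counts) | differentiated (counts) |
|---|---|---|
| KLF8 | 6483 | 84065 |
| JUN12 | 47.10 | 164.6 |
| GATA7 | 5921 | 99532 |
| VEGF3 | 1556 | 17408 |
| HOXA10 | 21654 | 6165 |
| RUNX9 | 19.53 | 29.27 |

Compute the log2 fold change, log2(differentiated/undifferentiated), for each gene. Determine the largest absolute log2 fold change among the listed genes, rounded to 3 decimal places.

log2(84065/6483) = 3.697  (KLF8)
log2(164.6/47.10) = 1.805  (JUN12)
log2(99532/5921) = 4.071  (GATA7)
log2(17408/1556) = 3.484  (VEGF3)
log2(6165/21654) = -1.812  (HOXA10)
log2(29.27/19.53) = 0.584  (RUNX9)
The largest magnitude belongs to GATA7.

4.071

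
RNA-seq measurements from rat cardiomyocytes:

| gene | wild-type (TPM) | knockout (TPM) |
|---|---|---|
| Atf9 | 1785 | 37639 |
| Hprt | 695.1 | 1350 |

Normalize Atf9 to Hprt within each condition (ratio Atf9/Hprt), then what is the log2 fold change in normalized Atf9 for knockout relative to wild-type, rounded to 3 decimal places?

3.441

Atf9/Hprt (wild-type) = 1785 / 695.1 = 2.568
Atf9/Hprt (knockout) = 37639 / 1350 = 27.881
Fold change = 27.881 / 2.568 = 10.8571
log2(10.8571) = 3.4406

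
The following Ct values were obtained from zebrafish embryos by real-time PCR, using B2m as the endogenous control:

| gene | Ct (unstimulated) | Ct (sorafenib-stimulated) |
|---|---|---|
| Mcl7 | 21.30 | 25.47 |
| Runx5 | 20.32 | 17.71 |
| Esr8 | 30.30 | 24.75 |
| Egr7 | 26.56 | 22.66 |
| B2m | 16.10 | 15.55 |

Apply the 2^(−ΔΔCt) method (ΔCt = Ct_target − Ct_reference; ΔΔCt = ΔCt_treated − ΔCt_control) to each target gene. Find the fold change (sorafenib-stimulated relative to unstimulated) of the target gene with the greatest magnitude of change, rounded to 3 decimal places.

32.000

Mcl7: ΔΔCt = (25.47−15.55) − (21.30−16.10) = 9.92 − 5.20 = 4.72; fold change = 2^-4.72 = 0.038
Runx5: ΔΔCt = (17.71−15.55) − (20.32−16.10) = 2.16 − 4.22 = -2.06; fold change = 2^2.06 = 4.170
Esr8: ΔΔCt = (24.75−15.55) − (30.30−16.10) = 9.20 − 14.20 = -5.00; fold change = 2^5.00 = 32.000
Egr7: ΔΔCt = (22.66−15.55) − (26.56−16.10) = 7.11 − 10.46 = -3.35; fold change = 2^3.35 = 10.196
Esr8 has the largest |ΔΔCt| = 5.00.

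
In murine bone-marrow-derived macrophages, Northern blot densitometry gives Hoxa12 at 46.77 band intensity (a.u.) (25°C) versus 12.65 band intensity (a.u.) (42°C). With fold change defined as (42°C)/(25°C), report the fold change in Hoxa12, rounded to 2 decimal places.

Fold change = 12.65 / 46.77 = 0.270
Hoxa12 is downregulated.

0.27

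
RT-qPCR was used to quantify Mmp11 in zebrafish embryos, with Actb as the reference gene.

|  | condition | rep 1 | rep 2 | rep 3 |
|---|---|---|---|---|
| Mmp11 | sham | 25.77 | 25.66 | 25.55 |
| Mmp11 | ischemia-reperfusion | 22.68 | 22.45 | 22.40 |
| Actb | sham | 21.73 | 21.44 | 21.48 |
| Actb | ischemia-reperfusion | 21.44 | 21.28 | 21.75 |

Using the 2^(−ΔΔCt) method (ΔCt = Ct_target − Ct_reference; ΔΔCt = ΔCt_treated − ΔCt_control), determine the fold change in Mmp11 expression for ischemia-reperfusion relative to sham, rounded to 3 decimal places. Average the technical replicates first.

8.515

Mean Ct: Mmp11 sham 25.660; Mmp11 ischemia-reperfusion 22.510; Actb sham 21.550; Actb ischemia-reperfusion 21.490
ΔCt(sham) = 25.660 − 21.550 = 4.110
ΔCt(ischemia-reperfusion) = 22.510 − 21.490 = 1.020
ΔΔCt = 1.020 − 4.110 = -3.090
Fold change = 2^(−(-3.090)) = 2^3.090 = 8.5150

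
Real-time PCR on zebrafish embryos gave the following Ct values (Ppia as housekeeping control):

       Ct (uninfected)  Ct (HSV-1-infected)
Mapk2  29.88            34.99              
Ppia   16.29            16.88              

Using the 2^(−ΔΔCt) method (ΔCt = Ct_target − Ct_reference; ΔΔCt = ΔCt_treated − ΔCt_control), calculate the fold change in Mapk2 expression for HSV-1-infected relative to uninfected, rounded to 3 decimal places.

0.044

ΔCt(uninfected) = 29.880 − 16.290 = 13.590
ΔCt(HSV-1-infected) = 34.990 − 16.880 = 18.110
ΔΔCt = 18.110 − 13.590 = 4.520
Fold change = 2^(−4.520) = 0.0436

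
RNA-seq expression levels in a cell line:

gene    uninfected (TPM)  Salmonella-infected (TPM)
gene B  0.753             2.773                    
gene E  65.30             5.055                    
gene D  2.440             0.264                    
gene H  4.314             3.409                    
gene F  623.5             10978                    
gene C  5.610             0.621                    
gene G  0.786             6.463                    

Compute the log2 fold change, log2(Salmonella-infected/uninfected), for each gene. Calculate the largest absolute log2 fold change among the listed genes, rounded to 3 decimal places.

4.138

log2(2.773/0.753) = 1.881  (gene B)
log2(5.055/65.30) = -3.691  (gene E)
log2(0.264/2.440) = -3.208  (gene D)
log2(3.409/4.314) = -0.340  (gene H)
log2(10978/623.5) = 4.138  (gene F)
log2(0.621/5.610) = -3.175  (gene C)
log2(6.463/0.786) = 3.040  (gene G)
The largest magnitude belongs to gene F.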